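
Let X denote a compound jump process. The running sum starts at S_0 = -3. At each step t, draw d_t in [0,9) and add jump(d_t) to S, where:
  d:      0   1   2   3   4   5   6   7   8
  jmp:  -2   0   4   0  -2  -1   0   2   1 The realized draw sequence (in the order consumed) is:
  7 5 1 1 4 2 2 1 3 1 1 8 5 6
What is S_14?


t=0: S=-3, d=7, jump=2, S_1=-1
t=1: S=-1, d=5, jump=-1, S_2=-2
t=2: S=-2, d=1, jump=0, S_3=-2
t=3: S=-2, d=1, jump=0, S_4=-2
t=4: S=-2, d=4, jump=-2, S_5=-4
t=5: S=-4, d=2, jump=4, S_6=0
t=6: S=0, d=2, jump=4, S_7=4
t=7: S=4, d=1, jump=0, S_8=4
t=8: S=4, d=3, jump=0, S_9=4
t=9: S=4, d=1, jump=0, S_10=4
t=10: S=4, d=1, jump=0, S_11=4
t=11: S=4, d=8, jump=1, S_12=5
t=12: S=5, d=5, jump=-1, S_13=4
t=13: S=4, d=6, jump=0, S_14=4

4


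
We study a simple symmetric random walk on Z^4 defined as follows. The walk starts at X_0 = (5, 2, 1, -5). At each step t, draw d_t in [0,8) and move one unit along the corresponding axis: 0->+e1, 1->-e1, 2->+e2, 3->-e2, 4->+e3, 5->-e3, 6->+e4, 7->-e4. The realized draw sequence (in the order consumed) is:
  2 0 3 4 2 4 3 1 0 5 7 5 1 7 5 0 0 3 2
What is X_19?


(7, 2, 0, -7)

t=0: X=(5, 2, 1, -5), d=2 → +e2, X_1=(5, 3, 1, -5)
t=1: X=(5, 3, 1, -5), d=0 → +e1, X_2=(6, 3, 1, -5)
t=2: X=(6, 3, 1, -5), d=3 → -e2, X_3=(6, 2, 1, -5)
t=3: X=(6, 2, 1, -5), d=4 → +e3, X_4=(6, 2, 2, -5)
t=4: X=(6, 2, 2, -5), d=2 → +e2, X_5=(6, 3, 2, -5)
t=5: X=(6, 3, 2, -5), d=4 → +e3, X_6=(6, 3, 3, -5)
t=6: X=(6, 3, 3, -5), d=3 → -e2, X_7=(6, 2, 3, -5)
t=7: X=(6, 2, 3, -5), d=1 → -e1, X_8=(5, 2, 3, -5)
t=8: X=(5, 2, 3, -5), d=0 → +e1, X_9=(6, 2, 3, -5)
t=9: X=(6, 2, 3, -5), d=5 → -e3, X_10=(6, 2, 2, -5)
t=10: X=(6, 2, 2, -5), d=7 → -e4, X_11=(6, 2, 2, -6)
t=11: X=(6, 2, 2, -6), d=5 → -e3, X_12=(6, 2, 1, -6)
t=12: X=(6, 2, 1, -6), d=1 → -e1, X_13=(5, 2, 1, -6)
t=13: X=(5, 2, 1, -6), d=7 → -e4, X_14=(5, 2, 1, -7)
t=14: X=(5, 2, 1, -7), d=5 → -e3, X_15=(5, 2, 0, -7)
t=15: X=(5, 2, 0, -7), d=0 → +e1, X_16=(6, 2, 0, -7)
t=16: X=(6, 2, 0, -7), d=0 → +e1, X_17=(7, 2, 0, -7)
t=17: X=(7, 2, 0, -7), d=3 → -e2, X_18=(7, 1, 0, -7)
t=18: X=(7, 1, 0, -7), d=2 → +e2, X_19=(7, 2, 0, -7)


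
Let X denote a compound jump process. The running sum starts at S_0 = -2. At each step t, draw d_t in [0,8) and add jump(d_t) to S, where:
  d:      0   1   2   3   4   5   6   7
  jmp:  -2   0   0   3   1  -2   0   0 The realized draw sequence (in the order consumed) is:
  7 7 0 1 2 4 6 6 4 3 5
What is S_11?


-1

t=0: S=-2, d=7, jump=0, S_1=-2
t=1: S=-2, d=7, jump=0, S_2=-2
t=2: S=-2, d=0, jump=-2, S_3=-4
t=3: S=-4, d=1, jump=0, S_4=-4
t=4: S=-4, d=2, jump=0, S_5=-4
t=5: S=-4, d=4, jump=1, S_6=-3
t=6: S=-3, d=6, jump=0, S_7=-3
t=7: S=-3, d=6, jump=0, S_8=-3
t=8: S=-3, d=4, jump=1, S_9=-2
t=9: S=-2, d=3, jump=3, S_10=1
t=10: S=1, d=5, jump=-2, S_11=-1


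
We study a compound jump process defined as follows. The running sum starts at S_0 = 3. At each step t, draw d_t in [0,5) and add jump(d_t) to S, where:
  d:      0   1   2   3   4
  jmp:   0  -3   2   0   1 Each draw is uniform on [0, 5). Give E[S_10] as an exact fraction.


Outcome values over d=0..4: [0, -3, 2, 0, 1]
Σy = 0, Σy² = 14, M = 5
μ = 0/5 = 0,  σ² = 14/5 − (0)² = 14/5
E[S_10] = 3 + 10·(0) = 3

3


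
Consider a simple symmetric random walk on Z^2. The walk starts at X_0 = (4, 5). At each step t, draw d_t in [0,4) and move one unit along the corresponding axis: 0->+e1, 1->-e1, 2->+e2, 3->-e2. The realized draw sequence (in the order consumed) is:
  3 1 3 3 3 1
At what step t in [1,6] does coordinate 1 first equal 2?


6

t=0: X=(4, 5), d=3 → -e2, X_1=(4, 4)
t=1: X=(4, 4), d=1 → -e1, X_2=(3, 4)
t=2: X=(3, 4), d=3 → -e2, X_3=(3, 3)
t=3: X=(3, 3), d=3 → -e2, X_4=(3, 2)
t=4: X=(3, 2), d=3 → -e2, X_5=(3, 1)
t=5: X=(3, 1), d=1 → -e1, X_6=(2, 1)


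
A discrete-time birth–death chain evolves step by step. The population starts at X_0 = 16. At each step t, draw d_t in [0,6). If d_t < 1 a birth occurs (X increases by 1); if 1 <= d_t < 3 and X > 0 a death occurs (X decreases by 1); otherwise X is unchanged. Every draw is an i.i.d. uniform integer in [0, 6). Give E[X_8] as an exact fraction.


44/3

X can drop by at most 1 per step and X_0 = 16 > T = 8, so X_t >= 16 − t >= 8 > 0 for every t <= 8: the floor at 0 (the 'and X > 0' condition) never binds. Hence X_8 = X_0 + Σ_{t<8} Y_t with i.i.d. increments Y_t = y(d_t) ∈ {+1, −1, 0}.
Outcome values over d=0..5: [1, -1, -1, 0, 0, 0]
Σy = -1, Σy² = 3, M = 6
μ = -1/6 = -1/6,  σ² = 3/6 − (-1/6)² = 17/36
E[X_8] = 16 + 8·(-1/6) = 44/3


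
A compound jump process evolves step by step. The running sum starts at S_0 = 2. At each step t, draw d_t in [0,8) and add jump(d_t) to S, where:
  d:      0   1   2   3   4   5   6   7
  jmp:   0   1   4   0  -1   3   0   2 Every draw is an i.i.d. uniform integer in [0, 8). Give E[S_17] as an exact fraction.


Outcome values over d=0..7: [0, 1, 4, 0, -1, 3, 0, 2]
Σy = 9, Σy² = 31, M = 8
μ = 9/8 = 9/8,  σ² = 31/8 − (9/8)² = 167/64
E[S_17] = 2 + 17·(9/8) = 169/8

169/8


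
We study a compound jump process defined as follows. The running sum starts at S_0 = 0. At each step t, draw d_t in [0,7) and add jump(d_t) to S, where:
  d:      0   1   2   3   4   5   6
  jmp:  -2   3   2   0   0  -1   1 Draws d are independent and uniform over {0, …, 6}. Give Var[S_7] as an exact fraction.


124/7

Outcome values over d=0..6: [-2, 3, 2, 0, 0, -1, 1]
Σy = 3, Σy² = 19, M = 7
μ = 3/7 = 3/7,  σ² = 19/7 − (3/7)² = 124/49
Independent increments: Var[S_7] = 7·σ² = 7·(124/49) = 124/7


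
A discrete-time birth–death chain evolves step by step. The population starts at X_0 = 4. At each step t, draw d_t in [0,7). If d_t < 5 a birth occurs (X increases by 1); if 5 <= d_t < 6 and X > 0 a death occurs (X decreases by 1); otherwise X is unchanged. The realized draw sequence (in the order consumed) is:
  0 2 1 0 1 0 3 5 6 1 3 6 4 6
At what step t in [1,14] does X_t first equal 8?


4

t=0: X=4, d=0 → birth, X_1=5
t=1: X=5, d=2 → birth, X_2=6
t=2: X=6, d=1 → birth, X_3=7
t=3: X=7, d=0 → birth, X_4=8
t=4: X=8, d=1 → birth, X_5=9
t=5: X=9, d=0 → birth, X_6=10
t=6: X=10, d=3 → birth, X_7=11
t=7: X=11, d=5 → death, X_8=10
t=8: X=10, d=6 → hold, X_9=10
t=9: X=10, d=1 → birth, X_10=11
t=10: X=11, d=3 → birth, X_11=12
t=11: X=12, d=6 → hold, X_12=12
t=12: X=12, d=4 → birth, X_13=13
t=13: X=13, d=6 → hold, X_14=13


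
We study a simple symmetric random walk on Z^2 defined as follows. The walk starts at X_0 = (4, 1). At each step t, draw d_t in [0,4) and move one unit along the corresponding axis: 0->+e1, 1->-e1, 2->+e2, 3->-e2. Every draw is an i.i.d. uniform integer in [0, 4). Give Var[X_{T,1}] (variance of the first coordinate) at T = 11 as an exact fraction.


Outcome values over d=0..3: [1, -1, 0, 0]
Σy = 0, Σy² = 2, M = 4
μ = 0/4 = 0,  σ² = 2/4 − (0)² = 1/2
Independent increments: Var[X_11] = 11·σ² = 11·(1/2) = 11/2

11/2


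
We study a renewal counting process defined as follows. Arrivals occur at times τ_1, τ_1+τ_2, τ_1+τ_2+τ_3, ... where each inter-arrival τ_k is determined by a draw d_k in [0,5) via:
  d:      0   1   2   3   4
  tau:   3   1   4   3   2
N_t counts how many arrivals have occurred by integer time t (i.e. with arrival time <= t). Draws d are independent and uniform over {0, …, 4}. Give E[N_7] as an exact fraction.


193311/78125

Inter-arrival values over d=0..4: [3, 1, 4, 3, 2]
Each d has probability 1/5, so the pmf of τ is: f(1) = 1/5, f(2) = 1/5, f(3) = 2/5, f(4) = 1/5
Renewal equation for m(n) = E[N_n]: condition on τ_1 = k (if k <= n, one arrival plus a fresh copy on the remaining n−k steps): m(n) = F(n) + Σ_{k<=n} f(k)·m(n−k), where F(n) = P(τ <= n) and m(0) = 0
m(1) = F(1) = 1/5
m(2) = F(2) + f(1)·m(1) = 2/5 + 1/5·1/5 = 11/25
m(3) = F(3) + f(1)·m(2) + f(2)·m(1) = 4/5 + 1/5·11/25 + 1/5·1/5 = 116/125
m(4) = F(4) + f(1)·m(3) + f(2)·m(2) + f(3)·m(1) = 1 + 1/5·116/125 + 1/5·11/25 + 2/5·1/5 = 846/625
m(5) = F(5) + f(1)·m(4) + f(2)·m(3) + f(3)·m(2) + f(4)·m(1) = 1 + 1/5·846/625 + 1/5·116/125 + 2/5·11/25 + 1/5·1/5 = 5226/3125
m(6) = F(6) + f(1)·m(5) + f(2)·m(4) + f(3)·m(3) + f(4)·m(2) = 1 + 1/5·5226/3125 + 1/5·846/625 + 2/5·116/125 + 1/5·11/25 = 32256/15625
m(7) = F(7) + f(1)·m(6) + f(2)·m(5) + f(3)·m(4) + f(4)·m(3) = 1 + 1/5·32256/15625 + 1/5·5226/3125 + 2/5·846/625 + 1/5·116/125 = 193311/78125
E[N_7] = m(7) = 193311/78125


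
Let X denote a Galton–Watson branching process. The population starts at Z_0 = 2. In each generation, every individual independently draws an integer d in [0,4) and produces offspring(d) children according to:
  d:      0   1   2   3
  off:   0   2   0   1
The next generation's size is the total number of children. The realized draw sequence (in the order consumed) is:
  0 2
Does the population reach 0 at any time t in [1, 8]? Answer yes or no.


gen 0: Z_0=2, draws=[0, 2], offspring=[0, 0], Z_1=0
gen 1: Z_1=0, draws=[], offspring=[], Z_2=0
gen 2: Z_2=0, draws=[], offspring=[], Z_3=0
gen 3: Z_3=0, draws=[], offspring=[], Z_4=0
gen 4: Z_4=0, draws=[], offspring=[], Z_5=0
gen 5: Z_5=0, draws=[], offspring=[], Z_6=0
gen 6: Z_6=0, draws=[], offspring=[], Z_7=0
gen 7: Z_7=0, draws=[], offspring=[], Z_8=0

yes


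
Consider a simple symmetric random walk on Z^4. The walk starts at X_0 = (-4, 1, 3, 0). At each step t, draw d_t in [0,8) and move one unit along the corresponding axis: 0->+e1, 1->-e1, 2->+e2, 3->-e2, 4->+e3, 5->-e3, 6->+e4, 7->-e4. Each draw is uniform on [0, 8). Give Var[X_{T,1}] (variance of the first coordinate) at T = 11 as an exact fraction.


11/4

Outcome values over d=0..7: [1, -1, 0, 0, 0, 0, 0, 0]
Σy = 0, Σy² = 2, M = 8
μ = 0/8 = 0,  σ² = 2/8 − (0)² = 1/4
Independent increments: Var[X_11] = 11·σ² = 11·(1/4) = 11/4


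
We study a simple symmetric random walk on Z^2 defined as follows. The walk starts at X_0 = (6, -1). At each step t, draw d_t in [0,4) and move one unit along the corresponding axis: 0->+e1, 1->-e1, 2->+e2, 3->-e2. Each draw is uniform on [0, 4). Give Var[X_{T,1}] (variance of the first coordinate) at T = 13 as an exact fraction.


13/2

Outcome values over d=0..3: [1, -1, 0, 0]
Σy = 0, Σy² = 2, M = 4
μ = 0/4 = 0,  σ² = 2/4 − (0)² = 1/2
Independent increments: Var[X_13] = 13·σ² = 13·(1/2) = 13/2


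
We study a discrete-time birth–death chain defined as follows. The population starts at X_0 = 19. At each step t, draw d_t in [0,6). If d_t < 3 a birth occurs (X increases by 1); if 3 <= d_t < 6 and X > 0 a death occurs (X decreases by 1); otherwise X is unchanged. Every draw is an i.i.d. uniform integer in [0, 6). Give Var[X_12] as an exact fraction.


X can drop by at most 1 per step and X_0 = 19 > T = 12, so X_t >= 19 − t >= 7 > 0 for every t <= 12: the floor at 0 (the 'and X > 0' condition) never binds. Hence X_12 = X_0 + Σ_{t<12} Y_t with i.i.d. increments Y_t = y(d_t) ∈ {+1, −1, 0}.
Outcome values over d=0..5: [1, 1, 1, -1, -1, -1]
Σy = 0, Σy² = 6, M = 6
μ = 0/6 = 0,  σ² = 6/6 − (0)² = 1
Independent increments: Var[X_12] = 12·σ² = 12·(1) = 12

12


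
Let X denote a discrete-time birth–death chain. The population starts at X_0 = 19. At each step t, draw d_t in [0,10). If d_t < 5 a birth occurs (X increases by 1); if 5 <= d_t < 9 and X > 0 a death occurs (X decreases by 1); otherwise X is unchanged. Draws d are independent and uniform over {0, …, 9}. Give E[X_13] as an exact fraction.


X can drop by at most 1 per step and X_0 = 19 > T = 13, so X_t >= 19 − t >= 6 > 0 for every t <= 13: the floor at 0 (the 'and X > 0' condition) never binds. Hence X_13 = X_0 + Σ_{t<13} Y_t with i.i.d. increments Y_t = y(d_t) ∈ {+1, −1, 0}.
Outcome values over d=0..9: [1, 1, 1, 1, 1, -1, -1, -1, -1, 0]
Σy = 1, Σy² = 9, M = 10
μ = 1/10 = 1/10,  σ² = 9/10 − (1/10)² = 89/100
E[X_13] = 19 + 13·(1/10) = 203/10

203/10


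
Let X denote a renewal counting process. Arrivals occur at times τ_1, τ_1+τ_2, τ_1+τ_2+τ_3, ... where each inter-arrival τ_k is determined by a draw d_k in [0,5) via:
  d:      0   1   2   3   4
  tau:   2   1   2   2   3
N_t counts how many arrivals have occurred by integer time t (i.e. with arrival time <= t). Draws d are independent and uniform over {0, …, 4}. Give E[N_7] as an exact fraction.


Inter-arrival values over d=0..4: [2, 1, 2, 2, 3]
Each d has probability 1/5, so the pmf of τ is: f(1) = 1/5, f(2) = 3/5, f(3) = 1/5
Renewal equation for m(n) = E[N_n]: condition on τ_1 = k (if k <= n, one arrival plus a fresh copy on the remaining n−k steps): m(n) = F(n) + Σ_{k<=n} f(k)·m(n−k), where F(n) = P(τ <= n) and m(0) = 0
m(1) = F(1) = 1/5
m(2) = F(2) + f(1)·m(1) = 4/5 + 1/5·1/5 = 21/25
m(3) = F(3) + f(1)·m(2) + f(2)·m(1) = 1 + 1/5·21/25 + 3/5·1/5 = 161/125
m(4) = F(4) + f(1)·m(3) + f(2)·m(2) + f(3)·m(1) = 1 + 1/5·161/125 + 3/5·21/25 + 1/5·1/5 = 1126/625
m(5) = F(5) + f(1)·m(4) + f(2)·m(3) + f(3)·m(2) = 1 + 1/5·1126/625 + 3/5·161/125 + 1/5·21/25 = 7191/3125
m(6) = F(6) + f(1)·m(5) + f(2)·m(4) + f(3)·m(3) = 1 + 1/5·7191/3125 + 3/5·1126/625 + 1/5·161/125 = 43731/15625
m(7) = F(7) + f(1)·m(6) + f(2)·m(5) + f(3)·m(4) = 1 + 1/5·43731/15625 + 3/5·7191/3125 + 1/5·1126/625 = 257871/78125
E[N_7] = m(7) = 257871/78125

257871/78125


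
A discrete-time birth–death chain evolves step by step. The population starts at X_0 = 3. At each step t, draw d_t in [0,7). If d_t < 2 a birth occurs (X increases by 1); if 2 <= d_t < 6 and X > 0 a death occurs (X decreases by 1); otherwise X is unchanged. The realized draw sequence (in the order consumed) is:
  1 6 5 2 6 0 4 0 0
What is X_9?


4

t=0: X=3, d=1 → birth, X_1=4
t=1: X=4, d=6 → hold, X_2=4
t=2: X=4, d=5 → death, X_3=3
t=3: X=3, d=2 → death, X_4=2
t=4: X=2, d=6 → hold, X_5=2
t=5: X=2, d=0 → birth, X_6=3
t=6: X=3, d=4 → death, X_7=2
t=7: X=2, d=0 → birth, X_8=3
t=8: X=3, d=0 → birth, X_9=4


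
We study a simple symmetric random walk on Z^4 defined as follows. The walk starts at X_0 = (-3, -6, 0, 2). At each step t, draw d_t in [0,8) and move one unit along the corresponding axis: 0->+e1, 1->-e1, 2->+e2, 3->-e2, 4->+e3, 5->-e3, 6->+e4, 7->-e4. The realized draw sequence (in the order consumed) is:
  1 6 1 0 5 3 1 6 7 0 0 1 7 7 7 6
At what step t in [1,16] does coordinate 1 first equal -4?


t=0: X=(-3, -6, 0, 2), d=1 → -e1, X_1=(-4, -6, 0, 2)
t=1: X=(-4, -6, 0, 2), d=6 → +e4, X_2=(-4, -6, 0, 3)
t=2: X=(-4, -6, 0, 3), d=1 → -e1, X_3=(-5, -6, 0, 3)
t=3: X=(-5, -6, 0, 3), d=0 → +e1, X_4=(-4, -6, 0, 3)
t=4: X=(-4, -6, 0, 3), d=5 → -e3, X_5=(-4, -6, -1, 3)
t=5: X=(-4, -6, -1, 3), d=3 → -e2, X_6=(-4, -7, -1, 3)
t=6: X=(-4, -7, -1, 3), d=1 → -e1, X_7=(-5, -7, -1, 3)
t=7: X=(-5, -7, -1, 3), d=6 → +e4, X_8=(-5, -7, -1, 4)
t=8: X=(-5, -7, -1, 4), d=7 → -e4, X_9=(-5, -7, -1, 3)
t=9: X=(-5, -7, -1, 3), d=0 → +e1, X_10=(-4, -7, -1, 3)
t=10: X=(-4, -7, -1, 3), d=0 → +e1, X_11=(-3, -7, -1, 3)
t=11: X=(-3, -7, -1, 3), d=1 → -e1, X_12=(-4, -7, -1, 3)
t=12: X=(-4, -7, -1, 3), d=7 → -e4, X_13=(-4, -7, -1, 2)
t=13: X=(-4, -7, -1, 2), d=7 → -e4, X_14=(-4, -7, -1, 1)
t=14: X=(-4, -7, -1, 1), d=7 → -e4, X_15=(-4, -7, -1, 0)
t=15: X=(-4, -7, -1, 0), d=6 → +e4, X_16=(-4, -7, -1, 1)

1


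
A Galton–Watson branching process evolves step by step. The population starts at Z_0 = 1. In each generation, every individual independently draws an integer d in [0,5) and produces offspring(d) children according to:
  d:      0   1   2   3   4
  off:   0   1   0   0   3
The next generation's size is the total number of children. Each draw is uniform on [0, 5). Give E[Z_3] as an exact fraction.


Outcome values over d=0..4: [0, 1, 0, 0, 3]
Σy = 4, Σy² = 10, M = 5
μ = 4/5 = 4/5,  σ² = 10/5 − (4/5)² = 34/25
E[Z_0] = 1
E[Z_1] = 4/5·E[Z_0] = 4/5
E[Z_2] = 4/5·E[Z_1] = 16/25
E[Z_3] = 4/5·E[Z_2] = 64/125

64/125


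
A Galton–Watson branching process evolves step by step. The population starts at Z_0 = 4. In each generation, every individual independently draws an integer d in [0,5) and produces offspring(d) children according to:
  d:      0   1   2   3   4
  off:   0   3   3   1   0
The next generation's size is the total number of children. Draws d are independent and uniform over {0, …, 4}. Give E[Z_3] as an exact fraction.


Outcome values over d=0..4: [0, 3, 3, 1, 0]
Σy = 7, Σy² = 19, M = 5
μ = 7/5 = 7/5,  σ² = 19/5 − (7/5)² = 46/25
E[Z_0] = 4
E[Z_1] = 7/5·E[Z_0] = 28/5
E[Z_2] = 7/5·E[Z_1] = 196/25
E[Z_3] = 7/5·E[Z_2] = 1372/125

1372/125


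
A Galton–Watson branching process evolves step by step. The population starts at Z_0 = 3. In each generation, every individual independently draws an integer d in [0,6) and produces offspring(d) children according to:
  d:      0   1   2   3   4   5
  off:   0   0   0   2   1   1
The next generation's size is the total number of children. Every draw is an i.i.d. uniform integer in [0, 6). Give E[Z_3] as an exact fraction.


8/9

Outcome values over d=0..5: [0, 0, 0, 2, 1, 1]
Σy = 4, Σy² = 6, M = 6
μ = 4/6 = 2/3,  σ² = 6/6 − (2/3)² = 5/9
E[Z_0] = 3
E[Z_1] = 2/3·E[Z_0] = 2
E[Z_2] = 2/3·E[Z_1] = 4/3
E[Z_3] = 2/3·E[Z_2] = 8/9


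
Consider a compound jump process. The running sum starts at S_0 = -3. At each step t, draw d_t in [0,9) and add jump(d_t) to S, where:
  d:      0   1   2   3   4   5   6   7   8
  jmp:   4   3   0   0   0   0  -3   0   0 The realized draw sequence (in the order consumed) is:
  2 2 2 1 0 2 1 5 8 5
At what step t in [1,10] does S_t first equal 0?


t=0: S=-3, d=2, jump=0, S_1=-3
t=1: S=-3, d=2, jump=0, S_2=-3
t=2: S=-3, d=2, jump=0, S_3=-3
t=3: S=-3, d=1, jump=3, S_4=0
t=4: S=0, d=0, jump=4, S_5=4
t=5: S=4, d=2, jump=0, S_6=4
t=6: S=4, d=1, jump=3, S_7=7
t=7: S=7, d=5, jump=0, S_8=7
t=8: S=7, d=8, jump=0, S_9=7
t=9: S=7, d=5, jump=0, S_10=7

4


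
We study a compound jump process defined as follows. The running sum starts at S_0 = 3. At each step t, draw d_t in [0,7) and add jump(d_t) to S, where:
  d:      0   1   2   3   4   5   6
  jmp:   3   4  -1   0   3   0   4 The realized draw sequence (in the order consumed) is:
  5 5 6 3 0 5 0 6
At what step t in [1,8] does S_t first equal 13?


t=0: S=3, d=5, jump=0, S_1=3
t=1: S=3, d=5, jump=0, S_2=3
t=2: S=3, d=6, jump=4, S_3=7
t=3: S=7, d=3, jump=0, S_4=7
t=4: S=7, d=0, jump=3, S_5=10
t=5: S=10, d=5, jump=0, S_6=10
t=6: S=10, d=0, jump=3, S_7=13
t=7: S=13, d=6, jump=4, S_8=17

7


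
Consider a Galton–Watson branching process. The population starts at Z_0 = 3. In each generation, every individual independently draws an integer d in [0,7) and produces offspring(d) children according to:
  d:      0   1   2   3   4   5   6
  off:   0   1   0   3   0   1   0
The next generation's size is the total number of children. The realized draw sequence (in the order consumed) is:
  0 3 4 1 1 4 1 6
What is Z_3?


gen 0: Z_0=3, draws=[0, 3, 4], offspring=[0, 3, 0], Z_1=3
gen 1: Z_1=3, draws=[1, 1, 4], offspring=[1, 1, 0], Z_2=2
gen 2: Z_2=2, draws=[1, 6], offspring=[1, 0], Z_3=1

1


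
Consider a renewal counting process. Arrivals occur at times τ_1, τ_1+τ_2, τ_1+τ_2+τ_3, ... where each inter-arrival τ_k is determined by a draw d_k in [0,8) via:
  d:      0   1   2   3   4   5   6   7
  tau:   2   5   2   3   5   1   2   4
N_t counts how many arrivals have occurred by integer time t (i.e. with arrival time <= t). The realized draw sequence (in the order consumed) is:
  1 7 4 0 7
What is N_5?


draw d_1=1: τ_1=5, arrival time A_1=5
draw d_2=7: τ_2=4, arrival time A_2=9
draw d_3=4: τ_3=5, arrival time A_3=14
draw d_4=0: τ_4=2, arrival time A_4=16
draw d_5=7: τ_5=4, arrival time A_5=20
N_t over t=0..5: 0:0 1:0 2:0 3:0 4:0 5:1

1


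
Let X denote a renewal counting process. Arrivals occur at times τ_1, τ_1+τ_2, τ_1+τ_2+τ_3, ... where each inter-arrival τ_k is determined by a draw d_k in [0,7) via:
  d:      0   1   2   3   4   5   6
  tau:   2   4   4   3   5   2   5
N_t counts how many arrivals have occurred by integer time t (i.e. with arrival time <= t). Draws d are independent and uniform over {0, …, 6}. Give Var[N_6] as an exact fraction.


Inter-arrival values over d=0..6: [2, 4, 4, 3, 5, 2, 5]
Each d has probability 1/7, so the pmf of τ is: f(2) = 2/7, f(3) = 1/7, f(4) = 2/7, f(5) = 2/7
Let p_n(j) = P(N_n = j), with p_0 = [1]. Condition on τ_1: p_n(0) = P(τ > n), and for j >= 1, p_n(j) = Σ_{k<=n} f(k)·p_{n−k}(j−1)
p_1 = [1]  (j = 0)
p_2 = [5/7, 2/7]  (j = 0..1)
p_3 = [4/7, 3/7]  (j = 0..1)
p_4 = [2/7, 31/49, 4/49]  (j = 0..2)
p_5 = [0, 41/49, 8/49]  (j = 0..2)
p_6 = [0, 32/49, 111/343, 8/343]  (j = 0..3)
E[N_6] = Σ j·p_6(j) = 470/343;  E[N_6²] = Σ j²·p_6(j) = 740/343
Var[N_6] = 740/343 − (470/343)² = 32920/117649

32920/117649


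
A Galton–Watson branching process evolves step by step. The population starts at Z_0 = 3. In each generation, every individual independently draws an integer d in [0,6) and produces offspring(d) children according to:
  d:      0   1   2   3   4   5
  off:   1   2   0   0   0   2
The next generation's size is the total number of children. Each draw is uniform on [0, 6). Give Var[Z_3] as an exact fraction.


Outcome values over d=0..5: [1, 2, 0, 0, 0, 2]
Σy = 5, Σy² = 9, M = 6
μ = 5/6 = 5/6,  σ² = 9/6 − (5/6)² = 29/36
V_0 = 0, E_0 = 3
V_1 = 29/36·E_0 + (5/6)²·V_0 = 29/12;  E_1 = 5/2
V_2 = 29/36·E_1 + (5/6)²·V_1 = 1595/432;  E_2 = 25/12
V_3 = 29/36·E_2 + (5/6)²·V_2 = 65975/15552;  E_3 = 125/72

65975/15552


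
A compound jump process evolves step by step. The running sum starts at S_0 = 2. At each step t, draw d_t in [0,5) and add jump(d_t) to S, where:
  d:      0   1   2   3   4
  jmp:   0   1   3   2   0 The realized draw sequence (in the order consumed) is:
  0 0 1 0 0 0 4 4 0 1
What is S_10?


t=0: S=2, d=0, jump=0, S_1=2
t=1: S=2, d=0, jump=0, S_2=2
t=2: S=2, d=1, jump=1, S_3=3
t=3: S=3, d=0, jump=0, S_4=3
t=4: S=3, d=0, jump=0, S_5=3
t=5: S=3, d=0, jump=0, S_6=3
t=6: S=3, d=4, jump=0, S_7=3
t=7: S=3, d=4, jump=0, S_8=3
t=8: S=3, d=0, jump=0, S_9=3
t=9: S=3, d=1, jump=1, S_10=4

4


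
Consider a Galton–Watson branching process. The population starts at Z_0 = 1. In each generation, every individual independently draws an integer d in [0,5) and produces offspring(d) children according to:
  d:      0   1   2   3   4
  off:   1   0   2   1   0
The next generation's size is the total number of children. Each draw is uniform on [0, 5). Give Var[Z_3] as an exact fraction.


13664/15625

Outcome values over d=0..4: [1, 0, 2, 1, 0]
Σy = 4, Σy² = 6, M = 5
μ = 4/5 = 4/5,  σ² = 6/5 − (4/5)² = 14/25
V_0 = 0, E_0 = 1
V_1 = 14/25·E_0 + (4/5)²·V_0 = 14/25;  E_1 = 4/5
V_2 = 14/25·E_1 + (4/5)²·V_1 = 504/625;  E_2 = 16/25
V_3 = 14/25·E_2 + (4/5)²·V_2 = 13664/15625;  E_3 = 64/125


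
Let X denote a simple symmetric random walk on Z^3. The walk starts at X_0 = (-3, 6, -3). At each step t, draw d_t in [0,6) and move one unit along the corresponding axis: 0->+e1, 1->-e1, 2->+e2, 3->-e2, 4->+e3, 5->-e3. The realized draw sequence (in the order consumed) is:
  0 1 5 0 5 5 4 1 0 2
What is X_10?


(-2, 7, -5)

t=0: X=(-3, 6, -3), d=0 → +e1, X_1=(-2, 6, -3)
t=1: X=(-2, 6, -3), d=1 → -e1, X_2=(-3, 6, -3)
t=2: X=(-3, 6, -3), d=5 → -e3, X_3=(-3, 6, -4)
t=3: X=(-3, 6, -4), d=0 → +e1, X_4=(-2, 6, -4)
t=4: X=(-2, 6, -4), d=5 → -e3, X_5=(-2, 6, -5)
t=5: X=(-2, 6, -5), d=5 → -e3, X_6=(-2, 6, -6)
t=6: X=(-2, 6, -6), d=4 → +e3, X_7=(-2, 6, -5)
t=7: X=(-2, 6, -5), d=1 → -e1, X_8=(-3, 6, -5)
t=8: X=(-3, 6, -5), d=0 → +e1, X_9=(-2, 6, -5)
t=9: X=(-2, 6, -5), d=2 → +e2, X_10=(-2, 7, -5)


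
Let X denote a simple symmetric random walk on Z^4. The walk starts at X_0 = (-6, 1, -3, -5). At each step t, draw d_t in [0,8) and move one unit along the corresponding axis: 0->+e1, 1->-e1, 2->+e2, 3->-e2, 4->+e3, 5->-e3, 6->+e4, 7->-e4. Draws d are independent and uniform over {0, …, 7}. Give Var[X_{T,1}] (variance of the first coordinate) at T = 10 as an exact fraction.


Outcome values over d=0..7: [1, -1, 0, 0, 0, 0, 0, 0]
Σy = 0, Σy² = 2, M = 8
μ = 0/8 = 0,  σ² = 2/8 − (0)² = 1/4
Independent increments: Var[X_10] = 10·σ² = 10·(1/4) = 5/2

5/2


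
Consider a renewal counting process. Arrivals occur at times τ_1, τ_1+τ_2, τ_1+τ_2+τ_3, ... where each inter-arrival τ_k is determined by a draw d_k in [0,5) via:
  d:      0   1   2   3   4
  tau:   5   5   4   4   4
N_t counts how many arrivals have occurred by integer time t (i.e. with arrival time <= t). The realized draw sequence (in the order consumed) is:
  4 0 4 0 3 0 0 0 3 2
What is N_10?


2

draw d_1=4: τ_1=4, arrival time A_1=4
draw d_2=0: τ_2=5, arrival time A_2=9
draw d_3=4: τ_3=4, arrival time A_3=13
draw d_4=0: τ_4=5, arrival time A_4=18
draw d_5=3: τ_5=4, arrival time A_5=22
draw d_6=0: τ_6=5, arrival time A_6=27
draw d_7=0: τ_7=5, arrival time A_7=32
draw d_8=0: τ_8=5, arrival time A_8=37
draw d_9=3: τ_9=4, arrival time A_9=41
draw d_10=2: τ_10=4, arrival time A_10=45
N_t over t=0..10: 0:0 1:0 2:0 3:0 4:1 5:1 6:1 7:1 8:1 9:2 10:2


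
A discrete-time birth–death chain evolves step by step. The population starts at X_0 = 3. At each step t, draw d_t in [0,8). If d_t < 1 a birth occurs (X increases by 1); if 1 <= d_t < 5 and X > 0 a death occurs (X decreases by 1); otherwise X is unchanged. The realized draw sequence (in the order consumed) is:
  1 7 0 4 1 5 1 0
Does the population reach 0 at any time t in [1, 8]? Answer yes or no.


yes

t=0: X=3, d=1 → death, X_1=2
t=1: X=2, d=7 → hold, X_2=2
t=2: X=2, d=0 → birth, X_3=3
t=3: X=3, d=4 → death, X_4=2
t=4: X=2, d=1 → death, X_5=1
t=5: X=1, d=5 → hold, X_6=1
t=6: X=1, d=1 → death, X_7=0
t=7: X=0, d=0 → birth, X_8=1


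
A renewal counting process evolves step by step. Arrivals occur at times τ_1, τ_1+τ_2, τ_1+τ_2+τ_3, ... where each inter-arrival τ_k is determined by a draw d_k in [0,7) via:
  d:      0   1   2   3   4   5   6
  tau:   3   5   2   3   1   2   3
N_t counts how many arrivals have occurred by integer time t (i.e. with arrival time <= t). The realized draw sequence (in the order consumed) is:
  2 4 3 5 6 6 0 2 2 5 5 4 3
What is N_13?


5

draw d_1=2: τ_1=2, arrival time A_1=2
draw d_2=4: τ_2=1, arrival time A_2=3
draw d_3=3: τ_3=3, arrival time A_3=6
draw d_4=5: τ_4=2, arrival time A_4=8
draw d_5=6: τ_5=3, arrival time A_5=11
draw d_6=6: τ_6=3, arrival time A_6=14
draw d_7=0: τ_7=3, arrival time A_7=17
draw d_8=2: τ_8=2, arrival time A_8=19
draw d_9=2: τ_9=2, arrival time A_9=21
draw d_10=5: τ_10=2, arrival time A_10=23
draw d_11=5: τ_11=2, arrival time A_11=25
draw d_12=4: τ_12=1, arrival time A_12=26
draw d_13=3: τ_13=3, arrival time A_13=29
N_t over t=0..13: 0:0 1:0 2:1 3:2 4:2 5:2 6:3 7:3 8:4 9:4 10:4 11:5 12:5 13:5


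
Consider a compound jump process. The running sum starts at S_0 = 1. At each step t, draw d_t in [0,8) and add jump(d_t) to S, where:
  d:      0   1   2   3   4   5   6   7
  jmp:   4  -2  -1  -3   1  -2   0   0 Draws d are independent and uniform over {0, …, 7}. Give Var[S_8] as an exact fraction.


271/8

Outcome values over d=0..7: [4, -2, -1, -3, 1, -2, 0, 0]
Σy = -3, Σy² = 35, M = 8
μ = -3/8 = -3/8,  σ² = 35/8 − (-3/8)² = 271/64
Independent increments: Var[S_8] = 8·σ² = 8·(271/64) = 271/8


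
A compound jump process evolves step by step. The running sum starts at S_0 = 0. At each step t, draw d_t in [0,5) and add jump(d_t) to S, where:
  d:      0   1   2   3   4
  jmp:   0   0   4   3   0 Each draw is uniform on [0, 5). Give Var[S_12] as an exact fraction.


Outcome values over d=0..4: [0, 0, 4, 3, 0]
Σy = 7, Σy² = 25, M = 5
μ = 7/5 = 7/5,  σ² = 25/5 − (7/5)² = 76/25
Independent increments: Var[S_12] = 12·σ² = 12·(76/25) = 912/25

912/25


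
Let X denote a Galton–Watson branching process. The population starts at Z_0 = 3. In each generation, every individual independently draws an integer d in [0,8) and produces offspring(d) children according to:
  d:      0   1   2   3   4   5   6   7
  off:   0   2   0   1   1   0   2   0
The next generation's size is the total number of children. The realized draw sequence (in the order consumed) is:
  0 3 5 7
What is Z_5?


0

gen 0: Z_0=3, draws=[0, 3, 5], offspring=[0, 1, 0], Z_1=1
gen 1: Z_1=1, draws=[7], offspring=[0], Z_2=0
gen 2: Z_2=0, draws=[], offspring=[], Z_3=0
gen 3: Z_3=0, draws=[], offspring=[], Z_4=0
gen 4: Z_4=0, draws=[], offspring=[], Z_5=0


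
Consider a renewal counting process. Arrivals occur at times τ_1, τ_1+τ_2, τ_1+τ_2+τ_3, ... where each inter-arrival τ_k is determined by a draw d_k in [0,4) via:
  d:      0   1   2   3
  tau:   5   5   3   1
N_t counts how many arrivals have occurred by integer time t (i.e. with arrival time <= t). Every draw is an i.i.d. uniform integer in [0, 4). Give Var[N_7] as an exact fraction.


193202599/268435456

Inter-arrival values over d=0..3: [5, 5, 3, 1]
Each d has probability 1/4, so the pmf of τ is: f(1) = 1/4, f(3) = 1/4, f(5) = 1/2
Let p_n(j) = P(N_n = j), with p_0 = [1]. Condition on τ_1: p_n(0) = P(τ > n), and for j >= 1, p_n(j) = Σ_{k<=n} f(k)·p_{n−k}(j−1)
p_1 = [3/4, 1/4]  (j = 0..1)
p_2 = [3/4, 3/16, 1/16]  (j = 0..2)
p_3 = [1/2, 7/16, 3/64, 1/64]  (j = 0..3)
p_4 = [1/2, 5/16, 11/64, 3/256, 1/256]  (j = 0..4)
p_5 = [0, 13/16, 1/8, 15/256, 3/1024, 1/1024]  (j = 0..5)
p_6 = [0, 1/2, 7/16, 11/256, 19/1024, 3/4096, 1/4096]  (j = 0..6)
p_7 = [0, 1/2, 19/64, 47/256, 7/512, 23/4096, 3/16384, 1/16384]  (j = 0..7)
E[N_7] = Σ j·p_7(j) = 28325/16384;  E[N_7²] = Σ j²·p_7(j) = 60761/16384
Var[N_7] = 60761/16384 − (28325/16384)² = 193202599/268435456


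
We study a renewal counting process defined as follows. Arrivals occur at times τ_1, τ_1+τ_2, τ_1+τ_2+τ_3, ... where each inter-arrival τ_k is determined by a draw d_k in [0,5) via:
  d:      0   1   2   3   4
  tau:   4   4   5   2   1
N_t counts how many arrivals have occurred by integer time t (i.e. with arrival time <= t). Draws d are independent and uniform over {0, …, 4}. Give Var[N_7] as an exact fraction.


Inter-arrival values over d=0..4: [4, 4, 5, 2, 1]
Each d has probability 1/5, so the pmf of τ is: f(1) = 1/5, f(2) = 1/5, f(4) = 2/5, f(5) = 1/5
Let p_n(j) = P(N_n = j), with p_0 = [1]. Condition on τ_1: p_n(0) = P(τ > n), and for j >= 1, p_n(j) = Σ_{k<=n} f(k)·p_{n−k}(j−1)
p_1 = [4/5, 1/5]  (j = 0..1)
p_2 = [3/5, 9/25, 1/25]  (j = 0..2)
p_3 = [3/5, 7/25, 14/125, 1/125]  (j = 0..3)
p_4 = [1/5, 16/25, 16/125, 19/625, 1/625]  (j = 0..4)
p_5 = [0, 17/25, 33/125, 6/125, 24/3125, 1/3125]  (j = 0..5)
p_6 = [0, 11/25, 56/125, 59/625, 49/3125, 29/15625, 1/15625]  (j = 0..6)
p_7 = [0, 9/25, 51/125, 122/625, 99/3125, 73/15625, 34/78125, 1/78125]  (j = 0..7)
E[N_7] = Σ j·p_7(j) = 149561/78125;  E[N_7²] = Σ j²·p_7(j) = 342873/78125
Var[N_7] = 342873/78125 − (149561/78125)² = 4418460404/6103515625

4418460404/6103515625


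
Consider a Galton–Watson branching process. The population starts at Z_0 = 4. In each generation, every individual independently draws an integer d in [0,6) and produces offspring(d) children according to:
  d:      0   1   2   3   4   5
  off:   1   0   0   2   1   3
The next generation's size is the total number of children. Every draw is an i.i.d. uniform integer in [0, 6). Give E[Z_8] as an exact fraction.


5764801/419904

Outcome values over d=0..5: [1, 0, 0, 2, 1, 3]
Σy = 7, Σy² = 15, M = 6
μ = 7/6 = 7/6,  σ² = 15/6 − (7/6)² = 41/36
E[Z_0] = 4
E[Z_1] = 7/6·E[Z_0] = 14/3
E[Z_2] = 7/6·E[Z_1] = 49/9
E[Z_3] = 7/6·E[Z_2] = 343/54
E[Z_4] = 7/6·E[Z_3] = 2401/324
E[Z_5] = 7/6·E[Z_4] = 16807/1944
E[Z_6] = 7/6·E[Z_5] = 117649/11664
E[Z_7] = 7/6·E[Z_6] = 823543/69984
E[Z_8] = 7/6·E[Z_7] = 5764801/419904


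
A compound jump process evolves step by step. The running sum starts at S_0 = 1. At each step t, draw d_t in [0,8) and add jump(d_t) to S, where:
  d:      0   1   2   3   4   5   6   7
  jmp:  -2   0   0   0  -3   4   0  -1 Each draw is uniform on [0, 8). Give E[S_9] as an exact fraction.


-5/4

Outcome values over d=0..7: [-2, 0, 0, 0, -3, 4, 0, -1]
Σy = -2, Σy² = 30, M = 8
μ = -2/8 = -1/4,  σ² = 30/8 − (-1/4)² = 59/16
E[S_9] = 1 + 9·(-1/4) = -5/4


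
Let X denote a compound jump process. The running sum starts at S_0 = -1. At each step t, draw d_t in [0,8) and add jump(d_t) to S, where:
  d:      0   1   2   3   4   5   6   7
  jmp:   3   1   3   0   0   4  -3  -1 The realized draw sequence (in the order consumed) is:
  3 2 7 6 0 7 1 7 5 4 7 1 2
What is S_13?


t=0: S=-1, d=3, jump=0, S_1=-1
t=1: S=-1, d=2, jump=3, S_2=2
t=2: S=2, d=7, jump=-1, S_3=1
t=3: S=1, d=6, jump=-3, S_4=-2
t=4: S=-2, d=0, jump=3, S_5=1
t=5: S=1, d=7, jump=-1, S_6=0
t=6: S=0, d=1, jump=1, S_7=1
t=7: S=1, d=7, jump=-1, S_8=0
t=8: S=0, d=5, jump=4, S_9=4
t=9: S=4, d=4, jump=0, S_10=4
t=10: S=4, d=7, jump=-1, S_11=3
t=11: S=3, d=1, jump=1, S_12=4
t=12: S=4, d=2, jump=3, S_13=7

7


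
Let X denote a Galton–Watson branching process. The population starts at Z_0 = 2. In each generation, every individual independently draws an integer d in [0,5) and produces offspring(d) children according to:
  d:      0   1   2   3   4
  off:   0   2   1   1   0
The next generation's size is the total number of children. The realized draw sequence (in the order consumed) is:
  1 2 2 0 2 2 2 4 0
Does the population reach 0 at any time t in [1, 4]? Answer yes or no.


yes

gen 0: Z_0=2, draws=[1, 2], offspring=[2, 1], Z_1=3
gen 1: Z_1=3, draws=[2, 0, 2], offspring=[1, 0, 1], Z_2=2
gen 2: Z_2=2, draws=[2, 2], offspring=[1, 1], Z_3=2
gen 3: Z_3=2, draws=[4, 0], offspring=[0, 0], Z_4=0


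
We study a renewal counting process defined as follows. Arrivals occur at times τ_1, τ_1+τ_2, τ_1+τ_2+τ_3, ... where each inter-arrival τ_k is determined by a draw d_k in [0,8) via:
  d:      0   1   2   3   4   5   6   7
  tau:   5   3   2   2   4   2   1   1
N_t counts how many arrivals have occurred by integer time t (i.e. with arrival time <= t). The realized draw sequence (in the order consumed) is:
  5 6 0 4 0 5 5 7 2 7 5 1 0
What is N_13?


draw d_1=5: τ_1=2, arrival time A_1=2
draw d_2=6: τ_2=1, arrival time A_2=3
draw d_3=0: τ_3=5, arrival time A_3=8
draw d_4=4: τ_4=4, arrival time A_4=12
draw d_5=0: τ_5=5, arrival time A_5=17
draw d_6=5: τ_6=2, arrival time A_6=19
draw d_7=5: τ_7=2, arrival time A_7=21
draw d_8=7: τ_8=1, arrival time A_8=22
draw d_9=2: τ_9=2, arrival time A_9=24
draw d_10=7: τ_10=1, arrival time A_10=25
draw d_11=5: τ_11=2, arrival time A_11=27
draw d_12=1: τ_12=3, arrival time A_12=30
draw d_13=0: τ_13=5, arrival time A_13=35
N_t over t=0..13: 0:0 1:0 2:1 3:2 4:2 5:2 6:2 7:2 8:3 9:3 10:3 11:3 12:4 13:4

4


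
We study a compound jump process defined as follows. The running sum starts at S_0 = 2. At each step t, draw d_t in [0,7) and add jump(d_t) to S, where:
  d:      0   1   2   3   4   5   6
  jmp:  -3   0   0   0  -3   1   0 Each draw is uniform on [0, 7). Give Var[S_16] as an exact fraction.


Outcome values over d=0..6: [-3, 0, 0, 0, -3, 1, 0]
Σy = -5, Σy² = 19, M = 7
μ = -5/7 = -5/7,  σ² = 19/7 − (-5/7)² = 108/49
Independent increments: Var[S_16] = 16·σ² = 16·(108/49) = 1728/49

1728/49


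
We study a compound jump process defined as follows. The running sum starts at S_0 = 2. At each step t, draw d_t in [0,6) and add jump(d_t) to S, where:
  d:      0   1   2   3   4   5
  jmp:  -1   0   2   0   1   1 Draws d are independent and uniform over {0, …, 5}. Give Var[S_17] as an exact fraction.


187/12

Outcome values over d=0..5: [-1, 0, 2, 0, 1, 1]
Σy = 3, Σy² = 7, M = 6
μ = 3/6 = 1/2,  σ² = 7/6 − (1/2)² = 11/12
Independent increments: Var[S_17] = 17·σ² = 17·(11/12) = 187/12


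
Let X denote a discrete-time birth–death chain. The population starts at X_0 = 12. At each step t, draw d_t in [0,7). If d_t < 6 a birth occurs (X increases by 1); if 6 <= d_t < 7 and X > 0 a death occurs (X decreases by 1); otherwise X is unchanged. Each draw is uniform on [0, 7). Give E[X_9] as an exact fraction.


X can drop by at most 1 per step and X_0 = 12 > T = 9, so X_t >= 12 − t >= 3 > 0 for every t <= 9: the floor at 0 (the 'and X > 0' condition) never binds. Hence X_9 = X_0 + Σ_{t<9} Y_t with i.i.d. increments Y_t = y(d_t) ∈ {+1, −1, 0}.
Outcome values over d=0..6: [1, 1, 1, 1, 1, 1, -1]
Σy = 5, Σy² = 7, M = 7
μ = 5/7 = 5/7,  σ² = 7/7 − (5/7)² = 24/49
E[X_9] = 12 + 9·(5/7) = 129/7

129/7


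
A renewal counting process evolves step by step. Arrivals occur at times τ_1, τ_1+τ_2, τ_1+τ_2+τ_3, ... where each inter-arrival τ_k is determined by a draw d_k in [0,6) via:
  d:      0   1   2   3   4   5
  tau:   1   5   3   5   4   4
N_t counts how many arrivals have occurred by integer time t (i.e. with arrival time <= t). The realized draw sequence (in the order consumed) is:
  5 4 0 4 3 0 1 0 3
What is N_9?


3

draw d_1=5: τ_1=4, arrival time A_1=4
draw d_2=4: τ_2=4, arrival time A_2=8
draw d_3=0: τ_3=1, arrival time A_3=9
draw d_4=4: τ_4=4, arrival time A_4=13
draw d_5=3: τ_5=5, arrival time A_5=18
draw d_6=0: τ_6=1, arrival time A_6=19
draw d_7=1: τ_7=5, arrival time A_7=24
draw d_8=0: τ_8=1, arrival time A_8=25
draw d_9=3: τ_9=5, arrival time A_9=30
N_t over t=0..9: 0:0 1:0 2:0 3:0 4:1 5:1 6:1 7:1 8:2 9:3


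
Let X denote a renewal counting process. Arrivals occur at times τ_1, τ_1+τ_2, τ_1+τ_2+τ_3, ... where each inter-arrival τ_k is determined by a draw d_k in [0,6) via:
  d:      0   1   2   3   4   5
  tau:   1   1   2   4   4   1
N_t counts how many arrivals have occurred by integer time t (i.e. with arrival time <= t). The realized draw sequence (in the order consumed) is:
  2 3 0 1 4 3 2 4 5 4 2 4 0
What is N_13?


5

draw d_1=2: τ_1=2, arrival time A_1=2
draw d_2=3: τ_2=4, arrival time A_2=6
draw d_3=0: τ_3=1, arrival time A_3=7
draw d_4=1: τ_4=1, arrival time A_4=8
draw d_5=4: τ_5=4, arrival time A_5=12
draw d_6=3: τ_6=4, arrival time A_6=16
draw d_7=2: τ_7=2, arrival time A_7=18
draw d_8=4: τ_8=4, arrival time A_8=22
draw d_9=5: τ_9=1, arrival time A_9=23
draw d_10=4: τ_10=4, arrival time A_10=27
draw d_11=2: τ_11=2, arrival time A_11=29
draw d_12=4: τ_12=4, arrival time A_12=33
draw d_13=0: τ_13=1, arrival time A_13=34
N_t over t=0..13: 0:0 1:0 2:1 3:1 4:1 5:1 6:2 7:3 8:4 9:4 10:4 11:4 12:5 13:5


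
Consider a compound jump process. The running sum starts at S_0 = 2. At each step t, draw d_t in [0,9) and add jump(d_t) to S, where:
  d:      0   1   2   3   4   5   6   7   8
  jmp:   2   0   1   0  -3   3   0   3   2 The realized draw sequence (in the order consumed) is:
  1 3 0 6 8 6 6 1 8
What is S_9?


8

t=0: S=2, d=1, jump=0, S_1=2
t=1: S=2, d=3, jump=0, S_2=2
t=2: S=2, d=0, jump=2, S_3=4
t=3: S=4, d=6, jump=0, S_4=4
t=4: S=4, d=8, jump=2, S_5=6
t=5: S=6, d=6, jump=0, S_6=6
t=6: S=6, d=6, jump=0, S_7=6
t=7: S=6, d=1, jump=0, S_8=6
t=8: S=6, d=8, jump=2, S_9=8


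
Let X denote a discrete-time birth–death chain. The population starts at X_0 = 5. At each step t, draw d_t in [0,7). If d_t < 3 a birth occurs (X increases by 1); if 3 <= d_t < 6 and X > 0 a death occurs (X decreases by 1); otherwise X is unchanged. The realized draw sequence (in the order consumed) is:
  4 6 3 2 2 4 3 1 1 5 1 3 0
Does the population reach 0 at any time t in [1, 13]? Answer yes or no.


no

t=0: X=5, d=4 → death, X_1=4
t=1: X=4, d=6 → hold, X_2=4
t=2: X=4, d=3 → death, X_3=3
t=3: X=3, d=2 → birth, X_4=4
t=4: X=4, d=2 → birth, X_5=5
t=5: X=5, d=4 → death, X_6=4
t=6: X=4, d=3 → death, X_7=3
t=7: X=3, d=1 → birth, X_8=4
t=8: X=4, d=1 → birth, X_9=5
t=9: X=5, d=5 → death, X_10=4
t=10: X=4, d=1 → birth, X_11=5
t=11: X=5, d=3 → death, X_12=4
t=12: X=4, d=0 → birth, X_13=5


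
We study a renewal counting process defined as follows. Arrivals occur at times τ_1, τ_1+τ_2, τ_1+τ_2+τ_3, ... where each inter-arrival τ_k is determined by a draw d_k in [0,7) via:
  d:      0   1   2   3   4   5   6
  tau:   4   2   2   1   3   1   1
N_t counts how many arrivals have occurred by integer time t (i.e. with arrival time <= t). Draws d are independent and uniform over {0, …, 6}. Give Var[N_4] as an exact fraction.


Inter-arrival values over d=0..6: [4, 2, 2, 1, 3, 1, 1]
Each d has probability 1/7, so the pmf of τ is: f(1) = 3/7, f(2) = 2/7, f(3) = 1/7, f(4) = 1/7
Let p_n(j) = P(N_n = j), with p_0 = [1]. Condition on τ_1: p_n(0) = P(τ > n), and for j >= 1, p_n(j) = Σ_{k<=n} f(k)·p_{n−k}(j−1)
p_1 = [4/7, 3/7]  (j = 0..1)
p_2 = [2/7, 26/49, 9/49]  (j = 0..2)
p_3 = [1/7, 3/7, 120/343, 27/343]  (j = 0..3)
p_4 = [0, 18/49, 136/343, 486/2401, 81/2401]  (j = 0..4)
E[N_4] = Σ j·p_4(j) = 4568/2401;  E[N_4²] = Σ j²·p_4(j) = 1480/343
Var[N_4] = 1480/343 − (4568/2401)² = 4007736/5764801

4007736/5764801
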